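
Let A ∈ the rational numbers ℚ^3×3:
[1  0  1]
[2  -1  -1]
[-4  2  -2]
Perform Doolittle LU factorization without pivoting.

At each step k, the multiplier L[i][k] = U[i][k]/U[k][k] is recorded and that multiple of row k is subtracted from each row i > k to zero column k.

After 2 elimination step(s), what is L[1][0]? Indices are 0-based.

k=0: U[0][0]=1
  eliminate (1,0): mult=2, new row 1: (0, -1, -3); set L[1][0]=2
  eliminate (2,0): mult=-4, new row 2: (0, 2, 2); set L[2][0]=-4
k=1: U[1][1]=-1
  eliminate (2,1): mult=-2, new row 2: (0, 0, -4); set L[2][1]=-2

L[1][0] = 2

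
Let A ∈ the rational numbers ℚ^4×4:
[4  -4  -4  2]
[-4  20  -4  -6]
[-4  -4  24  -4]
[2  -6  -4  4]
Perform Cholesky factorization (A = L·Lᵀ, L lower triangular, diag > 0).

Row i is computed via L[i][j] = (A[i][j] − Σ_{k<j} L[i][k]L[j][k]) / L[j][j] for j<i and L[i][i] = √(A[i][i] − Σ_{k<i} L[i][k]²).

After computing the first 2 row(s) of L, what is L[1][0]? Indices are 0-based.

L[1][0] = -2

Step 1: L[0][0] = √(4) = 2.
  L[1][0] = (-4) / L[0][0] = -2.
Step 2: L[1][1] = √(16) = 4.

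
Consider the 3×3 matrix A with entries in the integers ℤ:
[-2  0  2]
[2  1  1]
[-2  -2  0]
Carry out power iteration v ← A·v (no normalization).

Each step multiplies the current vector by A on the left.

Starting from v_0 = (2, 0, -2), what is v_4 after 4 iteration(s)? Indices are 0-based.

v_4 = (24, 46, -36)

v_0 = (2, 0, -2).
v_1 = A·v_0 = (-8, 2, -4).
v_2 = A·v_1 = (8, -18, 12).
v_3 = A·v_2 = (8, 10, 20).
v_4 = A·v_3 = (24, 46, -36).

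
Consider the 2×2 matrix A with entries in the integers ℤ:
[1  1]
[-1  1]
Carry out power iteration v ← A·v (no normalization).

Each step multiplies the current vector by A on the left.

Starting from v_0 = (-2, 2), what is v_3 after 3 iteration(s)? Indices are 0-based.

v_3 = (8, 0)

v_0 = (-2, 2).
v_1 = A·v_0 = (0, 4).
v_2 = A·v_1 = (4, 4).
v_3 = A·v_2 = (8, 0).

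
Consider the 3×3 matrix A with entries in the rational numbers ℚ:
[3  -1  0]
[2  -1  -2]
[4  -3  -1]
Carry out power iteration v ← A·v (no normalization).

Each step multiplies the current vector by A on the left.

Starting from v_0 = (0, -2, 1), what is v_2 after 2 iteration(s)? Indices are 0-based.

v_2 = (6, -6, 3)

v_0 = (0, -2, 1).
v_1 = A·v_0 = (2, 0, 5).
v_2 = A·v_1 = (6, -6, 3).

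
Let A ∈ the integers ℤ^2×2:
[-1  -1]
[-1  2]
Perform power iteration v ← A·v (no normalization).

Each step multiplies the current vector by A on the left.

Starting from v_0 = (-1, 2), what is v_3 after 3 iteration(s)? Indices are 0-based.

v_0 = (-1, 2).
v_1 = A·v_0 = (-1, 5).
v_2 = A·v_1 = (-4, 11).
v_3 = A·v_2 = (-7, 26).

v_3 = (-7, 26)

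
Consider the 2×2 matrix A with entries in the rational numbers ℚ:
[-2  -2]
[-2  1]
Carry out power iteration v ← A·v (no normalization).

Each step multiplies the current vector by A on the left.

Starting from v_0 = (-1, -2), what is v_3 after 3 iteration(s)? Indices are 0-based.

v_3 = (48, 12)

v_0 = (-1, -2).
v_1 = A·v_0 = (6, 0).
v_2 = A·v_1 = (-12, -12).
v_3 = A·v_2 = (48, 12).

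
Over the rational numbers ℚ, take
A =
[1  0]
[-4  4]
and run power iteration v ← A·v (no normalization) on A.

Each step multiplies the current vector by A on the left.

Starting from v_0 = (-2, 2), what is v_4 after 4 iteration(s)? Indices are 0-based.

v_4 = (-2, 1192)

v_0 = (-2, 2).
v_1 = A·v_0 = (-2, 16).
v_2 = A·v_1 = (-2, 72).
v_3 = A·v_2 = (-2, 296).
v_4 = A·v_3 = (-2, 1192).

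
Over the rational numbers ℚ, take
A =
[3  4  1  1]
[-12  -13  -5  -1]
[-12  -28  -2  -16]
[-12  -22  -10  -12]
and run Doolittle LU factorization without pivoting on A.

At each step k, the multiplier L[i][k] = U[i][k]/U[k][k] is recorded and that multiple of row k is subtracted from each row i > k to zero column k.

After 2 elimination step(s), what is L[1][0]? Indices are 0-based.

L[1][0] = -4

[col 0] pivot 3
  R1 -= -4*R0 → (0, 3, -1, 3)  (L[1][0] := -4)
  R2 -= -4*R0 → (0, -12, 2, -12)  (L[2][0] := -4)
  R3 -= -4*R0 → (0, -6, -6, -8)  (L[3][0] := -4)
[col 1] pivot 3
  R2 -= -4*R1 → (0, 0, -2, 0)  (L[2][1] := -4)
  R3 -= -2*R1 → (0, 0, -8, -2)  (L[3][1] := -2)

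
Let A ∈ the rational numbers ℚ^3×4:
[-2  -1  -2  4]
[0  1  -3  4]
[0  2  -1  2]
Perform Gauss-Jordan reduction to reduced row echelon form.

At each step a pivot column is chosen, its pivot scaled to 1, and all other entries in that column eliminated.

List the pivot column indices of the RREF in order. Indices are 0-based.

pivot(0,0)=-2: scale R0 → (1, 1/2, 1, -2)
pivot(1,1)=1: scale R1 → (0, 1, -3, 4)
  clear (0,1): R0 −= (1/2)R1 → (1, 0, 5/2, -4)
  clear (2,1): R2 −= (2)R1 → (0, 0, 5, -6)
pivot(2,2)=5: scale R2 → (0, 0, 1, -6/5)
  clear (0,2): R0 −= (5/2)R2 → (1, 0, 0, -1)
  clear (1,2): R1 −= (-3)R2 → (0, 1, 0, 2/5)

pivot columns: 0, 1, 2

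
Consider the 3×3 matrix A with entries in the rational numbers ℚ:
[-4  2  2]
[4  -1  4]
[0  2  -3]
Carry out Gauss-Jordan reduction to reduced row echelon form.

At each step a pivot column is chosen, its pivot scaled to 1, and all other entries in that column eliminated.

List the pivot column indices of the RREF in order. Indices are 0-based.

[1] R0 /= -4  ⇒  (1, -1/2, -1/2)
     R1 -= 4·R0  ⇒  (0, 1, 6)
[2] R1 /= 1  ⇒  (0, 1, 6)
     R0 -= -1/2·R1  ⇒  (1, 0, 5/2)
     R2 -= 2·R1  ⇒  (0, 0, -15)
[3] R2 /= -15  ⇒  (0, 0, 1)
     R0 -= 5/2·R2  ⇒  (1, 0, 0)
     R1 -= 6·R2  ⇒  (0, 1, 0)

pivot columns: 0, 1, 2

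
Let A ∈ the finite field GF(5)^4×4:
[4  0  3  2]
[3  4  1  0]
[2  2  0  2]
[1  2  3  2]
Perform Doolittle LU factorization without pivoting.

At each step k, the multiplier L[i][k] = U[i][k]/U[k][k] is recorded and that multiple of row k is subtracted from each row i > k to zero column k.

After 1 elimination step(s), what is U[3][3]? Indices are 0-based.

U[3][3] = 4

[col 0] pivot 4
  R1 -= 2*R0 → (0, 4, 0, 1)  (L[1][0] := 2)
  R2 -= 3*R0 → (0, 2, 1, 1)  (L[2][0] := 3)
  R3 -= 4*R0 → (0, 2, 1, 4)  (L[3][0] := 4)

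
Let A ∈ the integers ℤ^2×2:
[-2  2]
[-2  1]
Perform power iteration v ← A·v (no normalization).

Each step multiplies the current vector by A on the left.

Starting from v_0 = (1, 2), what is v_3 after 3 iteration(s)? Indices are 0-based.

v_0 = (1, 2).
v_1 = A·v_0 = (2, 0).
v_2 = A·v_1 = (-4, -4).
v_3 = A·v_2 = (0, 4).

v_3 = (0, 4)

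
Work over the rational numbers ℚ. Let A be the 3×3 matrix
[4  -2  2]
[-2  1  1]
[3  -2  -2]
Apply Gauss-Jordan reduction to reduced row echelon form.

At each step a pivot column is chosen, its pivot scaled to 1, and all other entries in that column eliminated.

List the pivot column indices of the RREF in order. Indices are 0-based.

step 1: normalize row 0 (÷4) = (1, -1/2, 1/2)
  row 1: subtract -2×row0 = (0, 0, 2)
  row 2: subtract 3×row0 = (0, -1/2, -7/2)
step 2: exchange rows 1,2
step 2: normalize row 1 (÷-1/2) = (0, 1, 7)
  row 0: subtract -1/2×row1 = (1, 0, 4)
step 3: normalize row 2 (÷2) = (0, 0, 1)
  row 0: subtract 4×row2 = (1, 0, 0)
  row 1: subtract 7×row2 = (0, 1, 0)

pivot columns: 0, 1, 2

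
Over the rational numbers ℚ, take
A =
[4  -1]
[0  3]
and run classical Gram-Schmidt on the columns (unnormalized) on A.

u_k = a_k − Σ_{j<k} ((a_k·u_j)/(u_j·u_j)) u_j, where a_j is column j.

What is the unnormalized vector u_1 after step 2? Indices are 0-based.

u_1 = (0, 3)

Step 1: u_0 = a_0 = (4, 0).
Step 2: u_1 = a_1 − (-1/4)·u_0 = (0, 3).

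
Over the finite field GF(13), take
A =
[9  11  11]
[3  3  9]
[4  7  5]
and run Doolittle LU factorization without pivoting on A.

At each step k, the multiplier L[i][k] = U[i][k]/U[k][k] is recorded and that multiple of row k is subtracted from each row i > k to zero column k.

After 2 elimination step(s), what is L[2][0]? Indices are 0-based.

L[2][0] = 12

Step 1: pivot at (0,0) is 9.
  row1 ← row1 − (9)·row0  ⇒  L[1][0]=9, U row1=(0, 8, 1)
  row2 ← row2 − (12)·row0  ⇒  L[2][0]=12, U row2=(0, 5, 3)
Step 2: pivot at (1,1) is 8.
  row2 ← row2 − (12)·row1  ⇒  L[2][1]=12, U row2=(0, 0, 4)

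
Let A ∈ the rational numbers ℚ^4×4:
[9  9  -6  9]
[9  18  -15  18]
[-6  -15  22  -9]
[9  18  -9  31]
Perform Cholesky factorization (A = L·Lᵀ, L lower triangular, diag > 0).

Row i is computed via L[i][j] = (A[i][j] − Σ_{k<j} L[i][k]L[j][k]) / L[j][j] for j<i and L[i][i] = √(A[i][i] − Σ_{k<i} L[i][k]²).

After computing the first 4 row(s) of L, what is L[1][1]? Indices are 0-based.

Step 1: L[0][0] = √(9) = 3.
  L[1][0] = (9) / L[0][0] = 3.
Step 2: L[1][1] = √(9) = 3.
  L[2][0] = (-6) / L[0][0] = -2.
  L[2][1] = (-9) / L[1][1] = -3.
Step 3: L[2][2] = √(9) = 3.
  L[3][0] = (9) / L[0][0] = 3.
  L[3][1] = (9) / L[1][1] = 3.
  L[3][2] = (6) / L[2][2] = 2.
Step 4: L[3][3] = √(9) = 3.

L[1][1] = 3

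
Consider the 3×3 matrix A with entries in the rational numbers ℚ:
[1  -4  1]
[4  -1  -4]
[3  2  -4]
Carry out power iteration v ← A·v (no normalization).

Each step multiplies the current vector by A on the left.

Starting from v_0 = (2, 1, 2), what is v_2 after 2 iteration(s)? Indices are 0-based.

v_0 = (2, 1, 2).
v_1 = A·v_0 = (0, -1, 0).
v_2 = A·v_1 = (4, 1, -2).

v_2 = (4, 1, -2)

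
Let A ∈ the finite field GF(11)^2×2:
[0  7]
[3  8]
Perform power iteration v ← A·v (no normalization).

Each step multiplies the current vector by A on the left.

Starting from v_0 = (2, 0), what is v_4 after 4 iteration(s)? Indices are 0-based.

v_4 = (6, 6)

v_0 = (2, 0).
v_1 = A·v_0 = (0, 6).
v_2 = A·v_1 = (9, 4).
v_3 = A·v_2 = (6, 4).
v_4 = A·v_3 = (6, 6).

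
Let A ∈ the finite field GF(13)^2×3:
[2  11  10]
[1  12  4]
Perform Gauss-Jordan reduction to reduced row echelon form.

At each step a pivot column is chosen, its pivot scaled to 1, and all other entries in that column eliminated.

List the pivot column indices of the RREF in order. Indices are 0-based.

step 1: normalize row 0 (÷2) = (1, 12, 5)
  row 1: subtract 1×row0 = (0, 0, 12)
skip col 1 (zero from row 1)
step 2: normalize row 1 (÷12) = (0, 0, 1)
  row 0: subtract 5×row1 = (1, 12, 0)

pivot columns: 0, 2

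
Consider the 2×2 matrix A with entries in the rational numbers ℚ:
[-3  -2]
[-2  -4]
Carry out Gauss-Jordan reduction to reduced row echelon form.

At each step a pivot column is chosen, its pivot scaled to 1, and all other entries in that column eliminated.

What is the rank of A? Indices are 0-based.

rank = 2

step 1: normalize row 0 (÷-3) = (1, 2/3)
  row 1: subtract -2×row0 = (0, -8/3)
step 2: normalize row 1 (÷-8/3) = (0, 1)
  row 0: subtract 2/3×row1 = (1, 0)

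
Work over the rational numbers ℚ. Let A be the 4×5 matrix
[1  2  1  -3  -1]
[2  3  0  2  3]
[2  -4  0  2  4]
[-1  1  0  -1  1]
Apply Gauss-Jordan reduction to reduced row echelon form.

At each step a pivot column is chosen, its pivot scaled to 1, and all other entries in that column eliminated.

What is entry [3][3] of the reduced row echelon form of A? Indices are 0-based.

pivot(0,0)=1: scale R0 → (1, 2, 1, -3, -1)
  clear (1,0): R1 −= (2)R0 → (0, -1, -2, 8, 5)
  clear (2,0): R2 −= (2)R0 → (0, -8, -2, 8, 6)
  clear (3,0): R3 −= (-1)R0 → (0, 3, 1, -4, 0)
pivot(1,1)=-1: scale R1 → (0, 1, 2, -8, -5)
  clear (0,1): R0 −= (2)R1 → (1, 0, -3, 13, 9)
  clear (2,1): R2 −= (-8)R1 → (0, 0, 14, -56, -34)
  clear (3,1): R3 −= (3)R1 → (0, 0, -5, 20, 15)
pivot(2,2)=14: scale R2 → (0, 0, 1, -4, -17/7)
  clear (0,2): R0 −= (-3)R2 → (1, 0, 0, 1, 12/7)
  clear (1,2): R1 −= (2)R2 → (0, 1, 0, 0, -1/7)
  clear (3,2): R3 −= (-5)R2 → (0, 0, 0, 0, 20/7)
col 3: no nonzero at/below row 3; advance.
pivot(3,4)=20/7: scale R3 → (0, 0, 0, 0, 1)
  clear (0,4): R0 −= (12/7)R3 → (1, 0, 0, 1, 0)
  clear (1,4): R1 −= (-1/7)R3 → (0, 1, 0, 0, 0)
  clear (2,4): R2 −= (-17/7)R3 → (0, 0, 1, -4, 0)

M[3][3] = 0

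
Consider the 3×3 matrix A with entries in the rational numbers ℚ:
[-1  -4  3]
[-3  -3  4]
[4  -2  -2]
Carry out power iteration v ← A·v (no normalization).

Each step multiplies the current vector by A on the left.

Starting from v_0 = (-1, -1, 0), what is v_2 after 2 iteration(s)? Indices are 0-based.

v_2 = (-35, -41, 12)

v_0 = (-1, -1, 0).
v_1 = A·v_0 = (5, 6, -2).
v_2 = A·v_1 = (-35, -41, 12).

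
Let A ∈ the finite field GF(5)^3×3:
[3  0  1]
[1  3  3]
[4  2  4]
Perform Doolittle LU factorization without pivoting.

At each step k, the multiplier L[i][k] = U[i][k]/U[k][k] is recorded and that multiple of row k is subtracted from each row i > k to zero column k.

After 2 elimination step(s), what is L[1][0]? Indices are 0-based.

Step 1: pivot at (0,0) is 3.
  row1 ← row1 − (2)·row0  ⇒  L[1][0]=2, U row1=(0, 3, 1)
  row2 ← row2 − (3)·row0  ⇒  L[2][0]=3, U row2=(0, 2, 1)
Step 2: pivot at (1,1) is 3.
  row2 ← row2 − (4)·row1  ⇒  L[2][1]=4, U row2=(0, 0, 2)

L[1][0] = 2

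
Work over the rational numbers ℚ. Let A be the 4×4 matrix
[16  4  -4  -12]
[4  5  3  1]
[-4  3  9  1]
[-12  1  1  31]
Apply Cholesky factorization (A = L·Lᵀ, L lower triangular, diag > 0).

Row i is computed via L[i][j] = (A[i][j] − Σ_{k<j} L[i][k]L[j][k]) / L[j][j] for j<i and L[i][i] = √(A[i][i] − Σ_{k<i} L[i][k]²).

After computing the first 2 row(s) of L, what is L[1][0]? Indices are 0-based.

L[1][0] = 1

Step 1: L[0][0] = √(16) = 4.
  L[1][0] = (4) / L[0][0] = 1.
Step 2: L[1][1] = √(4) = 2.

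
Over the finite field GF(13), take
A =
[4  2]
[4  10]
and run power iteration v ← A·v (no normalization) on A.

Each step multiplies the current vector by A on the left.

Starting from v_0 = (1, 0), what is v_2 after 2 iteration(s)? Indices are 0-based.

v_2 = (11, 4)

v_0 = (1, 0).
v_1 = A·v_0 = (4, 4).
v_2 = A·v_1 = (11, 4).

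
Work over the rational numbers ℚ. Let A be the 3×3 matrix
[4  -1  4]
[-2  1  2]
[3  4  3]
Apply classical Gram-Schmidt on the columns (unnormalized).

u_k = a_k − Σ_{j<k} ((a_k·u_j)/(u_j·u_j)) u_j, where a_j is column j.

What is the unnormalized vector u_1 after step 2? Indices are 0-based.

Step 1: u_0 = a_0 = (4, -2, 3).
Step 2: u_1 = a_1 − (6/29)·u_0 = (-53/29, 41/29, 98/29).

u_1 = (-53/29, 41/29, 98/29)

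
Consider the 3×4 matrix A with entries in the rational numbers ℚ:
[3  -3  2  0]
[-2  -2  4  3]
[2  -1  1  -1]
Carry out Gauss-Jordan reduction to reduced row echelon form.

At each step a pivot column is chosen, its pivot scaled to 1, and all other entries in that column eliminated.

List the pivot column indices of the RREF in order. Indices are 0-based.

step 1: normalize row 0 (÷3) = (1, -1, 2/3, 0)
  row 1: subtract -2×row0 = (0, -4, 16/3, 3)
  row 2: subtract 2×row0 = (0, 1, -1/3, -1)
step 2: normalize row 1 (÷-4) = (0, 1, -4/3, -3/4)
  row 0: subtract -1×row1 = (1, 0, -2/3, -3/4)
  row 2: subtract 1×row1 = (0, 0, 1, -1/4)
step 3: normalize row 2 (÷1) = (0, 0, 1, -1/4)
  row 0: subtract -2/3×row2 = (1, 0, 0, -11/12)
  row 1: subtract -4/3×row2 = (0, 1, 0, -13/12)

pivot columns: 0, 1, 2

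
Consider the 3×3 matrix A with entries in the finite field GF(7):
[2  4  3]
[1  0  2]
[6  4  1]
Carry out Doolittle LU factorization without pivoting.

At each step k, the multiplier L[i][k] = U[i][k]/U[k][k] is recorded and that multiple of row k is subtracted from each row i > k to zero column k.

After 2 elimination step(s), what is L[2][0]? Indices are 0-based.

L[2][0] = 3

Step 1: pivot at (0,0) is 2.
  row1 ← row1 − (4)·row0  ⇒  L[1][0]=4, U row1=(0, 5, 4)
  row2 ← row2 − (3)·row0  ⇒  L[2][0]=3, U row2=(0, 6, 6)
Step 2: pivot at (1,1) is 5.
  row2 ← row2 − (4)·row1  ⇒  L[2][1]=4, U row2=(0, 0, 4)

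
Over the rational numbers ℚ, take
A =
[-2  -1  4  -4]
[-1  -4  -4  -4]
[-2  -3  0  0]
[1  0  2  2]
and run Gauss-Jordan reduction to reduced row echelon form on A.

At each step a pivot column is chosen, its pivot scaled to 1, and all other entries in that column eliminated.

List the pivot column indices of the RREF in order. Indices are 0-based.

[1] R0 /= -2  ⇒  (1, 1/2, -2, 2)
     R1 -= -1·R0  ⇒  (0, -7/2, -6, -2)
     R2 -= -2·R0  ⇒  (0, -2, -4, 4)
     R3 -= 1·R0  ⇒  (0, -1/2, 4, 0)
[2] R1 /= -7/2  ⇒  (0, 1, 12/7, 4/7)
     R0 -= 1/2·R1  ⇒  (1, 0, -20/7, 12/7)
     R2 -= -2·R1  ⇒  (0, 0, -4/7, 36/7)
     R3 -= -1/2·R1  ⇒  (0, 0, 34/7, 2/7)
[3] R2 /= -4/7  ⇒  (0, 0, 1, -9)
     R0 -= -20/7·R2  ⇒  (1, 0, 0, -24)
     R1 -= 12/7·R2  ⇒  (0, 1, 0, 16)
     R3 -= 34/7·R2  ⇒  (0, 0, 0, 44)
[4] R3 /= 44  ⇒  (0, 0, 0, 1)
     R0 -= -24·R3  ⇒  (1, 0, 0, 0)
     R1 -= 16·R3  ⇒  (0, 1, 0, 0)
     R2 -= -9·R3  ⇒  (0, 0, 1, 0)

pivot columns: 0, 1, 2, 3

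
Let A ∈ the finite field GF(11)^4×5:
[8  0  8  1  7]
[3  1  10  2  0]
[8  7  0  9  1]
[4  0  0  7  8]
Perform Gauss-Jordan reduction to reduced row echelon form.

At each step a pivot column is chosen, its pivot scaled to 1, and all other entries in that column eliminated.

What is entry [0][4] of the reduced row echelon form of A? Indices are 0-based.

M[0][4] = 4

step 1: normalize row 0 (÷8) = (1, 0, 1, 7, 5)
  row 1: subtract 3×row0 = (0, 1, 7, 3, 7)
  row 2: subtract 8×row0 = (0, 7, 3, 8, 5)
  row 3: subtract 4×row0 = (0, 0, 7, 1, 10)
step 2: normalize row 1 (÷1) = (0, 1, 7, 3, 7)
  row 2: subtract 7×row1 = (0, 0, 9, 9, 0)
step 3: normalize row 2 (÷9) = (0, 0, 1, 1, 0)
  row 0: subtract 1×row2 = (1, 0, 0, 6, 5)
  row 1: subtract 7×row2 = (0, 1, 0, 7, 7)
  row 3: subtract 7×row2 = (0, 0, 0, 5, 10)
step 4: normalize row 3 (÷5) = (0, 0, 0, 1, 2)
  row 0: subtract 6×row3 = (1, 0, 0, 0, 4)
  row 1: subtract 7×row3 = (0, 1, 0, 0, 4)
  row 2: subtract 1×row3 = (0, 0, 1, 0, 9)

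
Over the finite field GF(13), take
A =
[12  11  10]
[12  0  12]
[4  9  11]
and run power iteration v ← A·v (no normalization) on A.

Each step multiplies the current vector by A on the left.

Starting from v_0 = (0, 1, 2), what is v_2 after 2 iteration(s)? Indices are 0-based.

v_0 = (0, 1, 2).
v_1 = A·v_0 = (5, 11, 5).
v_2 = A·v_1 = (10, 3, 5).

v_2 = (10, 3, 5)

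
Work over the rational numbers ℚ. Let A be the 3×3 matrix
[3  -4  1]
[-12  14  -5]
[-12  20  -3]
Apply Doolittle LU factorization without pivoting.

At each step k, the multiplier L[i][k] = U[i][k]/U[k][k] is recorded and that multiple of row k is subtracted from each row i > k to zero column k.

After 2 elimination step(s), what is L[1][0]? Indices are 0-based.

L[1][0] = -4

k=0: U[0][0]=3
  eliminate (1,0): mult=-4, new row 1: (0, -2, -1); set L[1][0]=-4
  eliminate (2,0): mult=-4, new row 2: (0, 4, 1); set L[2][0]=-4
k=1: U[1][1]=-2
  eliminate (2,1): mult=-2, new row 2: (0, 0, -1); set L[2][1]=-2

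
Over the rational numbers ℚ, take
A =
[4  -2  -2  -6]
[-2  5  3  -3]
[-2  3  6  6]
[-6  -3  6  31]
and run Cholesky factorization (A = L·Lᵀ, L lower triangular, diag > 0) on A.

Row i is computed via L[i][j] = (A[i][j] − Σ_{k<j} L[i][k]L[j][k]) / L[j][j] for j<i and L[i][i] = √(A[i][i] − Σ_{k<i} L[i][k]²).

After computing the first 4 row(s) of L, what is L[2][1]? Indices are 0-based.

L[2][1] = 1

Step 1: L[0][0] = √(4) = 2.
  L[1][0] = (-2) / L[0][0] = -1.
Step 2: L[1][1] = √(4) = 2.
  L[2][0] = (-2) / L[0][0] = -1.
  L[2][1] = (2) / L[1][1] = 1.
Step 3: L[2][2] = √(4) = 2.
  L[3][0] = (-6) / L[0][0] = -3.
  L[3][1] = (-6) / L[1][1] = -3.
  L[3][2] = (6) / L[2][2] = 3.
Step 4: L[3][3] = √(4) = 2.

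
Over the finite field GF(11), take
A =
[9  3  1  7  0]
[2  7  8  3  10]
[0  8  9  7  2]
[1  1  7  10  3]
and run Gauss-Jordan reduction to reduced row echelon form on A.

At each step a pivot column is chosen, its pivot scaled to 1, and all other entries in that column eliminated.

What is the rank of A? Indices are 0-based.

rank = 4

pivot(0,0)=9: scale R0 → (1, 4, 5, 2, 0)
  clear (1,0): R1 −= (2)R0 → (0, 10, 9, 10, 10)
  clear (3,0): R3 −= (1)R0 → (0, 8, 2, 8, 3)
pivot(1,1)=10: scale R1 → (0, 1, 2, 1, 1)
  clear (0,1): R0 −= (4)R1 → (1, 0, 8, 9, 7)
  clear (2,1): R2 −= (8)R1 → (0, 0, 4, 10, 5)
  clear (3,1): R3 −= (8)R1 → (0, 0, 8, 0, 6)
pivot(2,2)=4: scale R2 → (0, 0, 1, 8, 4)
  clear (0,2): R0 −= (8)R2 → (1, 0, 0, 0, 8)
  clear (1,2): R1 −= (2)R2 → (0, 1, 0, 7, 4)
  clear (3,2): R3 −= (8)R2 → (0, 0, 0, 2, 7)
pivot(3,3)=2: scale R3 → (0, 0, 0, 1, 9)
  clear (1,3): R1 −= (7)R3 → (0, 1, 0, 0, 7)
  clear (2,3): R2 −= (8)R3 → (0, 0, 1, 0, 9)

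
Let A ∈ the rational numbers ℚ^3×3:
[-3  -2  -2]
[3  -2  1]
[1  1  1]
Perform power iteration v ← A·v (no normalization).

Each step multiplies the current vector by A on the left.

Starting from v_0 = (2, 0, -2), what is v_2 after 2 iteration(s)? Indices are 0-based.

v_0 = (2, 0, -2).
v_1 = A·v_0 = (-2, 4, 0).
v_2 = A·v_1 = (-2, -14, 2).

v_2 = (-2, -14, 2)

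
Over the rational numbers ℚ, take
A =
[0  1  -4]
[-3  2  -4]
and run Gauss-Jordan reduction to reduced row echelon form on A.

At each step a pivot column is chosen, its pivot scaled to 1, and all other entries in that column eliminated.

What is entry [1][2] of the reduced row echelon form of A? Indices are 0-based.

[1] R0 <-> R1
[1] R0 /= -3  ⇒  (1, -2/3, 4/3)
[2] R1 /= 1  ⇒  (0, 1, -4)
     R0 -= -2/3·R1  ⇒  (1, 0, -4/3)

M[1][2] = -4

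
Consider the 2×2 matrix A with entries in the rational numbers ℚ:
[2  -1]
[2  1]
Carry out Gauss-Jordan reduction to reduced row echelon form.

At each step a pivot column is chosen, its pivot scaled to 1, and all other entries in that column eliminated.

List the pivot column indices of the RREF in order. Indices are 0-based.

step 1: normalize row 0 (÷2) = (1, -1/2)
  row 1: subtract 2×row0 = (0, 2)
step 2: normalize row 1 (÷2) = (0, 1)
  row 0: subtract -1/2×row1 = (1, 0)

pivot columns: 0, 1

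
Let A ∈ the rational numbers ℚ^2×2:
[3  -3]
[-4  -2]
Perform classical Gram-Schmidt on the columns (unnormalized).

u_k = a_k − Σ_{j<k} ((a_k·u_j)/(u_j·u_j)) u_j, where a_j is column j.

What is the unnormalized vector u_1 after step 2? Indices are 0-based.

Step 1: u_0 = a_0 = (3, -4).
Step 2: u_1 = a_1 − (-1/25)·u_0 = (-72/25, -54/25).

u_1 = (-72/25, -54/25)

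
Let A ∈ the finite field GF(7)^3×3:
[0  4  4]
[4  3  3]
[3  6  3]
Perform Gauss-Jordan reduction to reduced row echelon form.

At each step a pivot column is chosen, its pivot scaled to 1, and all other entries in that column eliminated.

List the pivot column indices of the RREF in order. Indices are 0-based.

pivot columns: 0, 1, 2

[1] R0 <-> R1
[1] R0 /= 4  ⇒  (1, 6, 6)
     R2 -= 3·R0  ⇒  (0, 2, 6)
[2] R1 /= 4  ⇒  (0, 1, 1)
     R0 -= 6·R1  ⇒  (1, 0, 0)
     R2 -= 2·R1  ⇒  (0, 0, 4)
[3] R2 /= 4  ⇒  (0, 0, 1)
     R1 -= 1·R2  ⇒  (0, 1, 0)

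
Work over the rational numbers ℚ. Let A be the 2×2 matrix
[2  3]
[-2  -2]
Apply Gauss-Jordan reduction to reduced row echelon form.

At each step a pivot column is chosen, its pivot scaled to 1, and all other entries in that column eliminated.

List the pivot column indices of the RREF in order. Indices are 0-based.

pivot columns: 0, 1

step 1: normalize row 0 (÷2) = (1, 3/2)
  row 1: subtract -2×row0 = (0, 1)
step 2: normalize row 1 (÷1) = (0, 1)
  row 0: subtract 3/2×row1 = (1, 0)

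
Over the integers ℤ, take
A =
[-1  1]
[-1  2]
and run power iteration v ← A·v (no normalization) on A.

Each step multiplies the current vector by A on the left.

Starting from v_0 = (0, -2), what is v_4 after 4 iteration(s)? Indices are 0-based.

v_0 = (0, -2).
v_1 = A·v_0 = (-2, -4).
v_2 = A·v_1 = (-2, -6).
v_3 = A·v_2 = (-4, -10).
v_4 = A·v_3 = (-6, -16).

v_4 = (-6, -16)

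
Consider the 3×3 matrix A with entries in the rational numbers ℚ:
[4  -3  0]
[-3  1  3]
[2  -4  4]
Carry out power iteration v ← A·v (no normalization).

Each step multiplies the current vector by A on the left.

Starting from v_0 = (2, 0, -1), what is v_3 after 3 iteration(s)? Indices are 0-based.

v_3 = (335, -54, 458)

v_0 = (2, 0, -1).
v_1 = A·v_0 = (8, -9, 0).
v_2 = A·v_1 = (59, -33, 52).
v_3 = A·v_2 = (335, -54, 458).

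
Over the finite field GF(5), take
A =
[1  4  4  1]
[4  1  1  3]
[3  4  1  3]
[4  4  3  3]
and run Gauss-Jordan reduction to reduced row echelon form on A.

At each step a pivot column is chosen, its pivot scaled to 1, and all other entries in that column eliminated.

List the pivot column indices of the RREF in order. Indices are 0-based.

pivot(0,0)=1: scale R0 → (1, 4, 4, 1)
  clear (1,0): R1 −= (4)R0 → (0, 0, 0, 4)
  clear (2,0): R2 −= (3)R0 → (0, 2, 4, 0)
  clear (3,0): R3 −= (4)R0 → (0, 3, 2, 4)
pivot(1,1): swap R1↔R2
pivot(1,1)=2: scale R1 → (0, 1, 2, 0)
  clear (0,1): R0 −= (4)R1 → (1, 0, 1, 1)
  clear (3,1): R3 −= (3)R1 → (0, 0, 1, 4)
pivot(2,2): swap R2↔R3
pivot(2,2)=1: scale R2 → (0, 0, 1, 4)
  clear (0,2): R0 −= (1)R2 → (1, 0, 0, 2)
  clear (1,2): R1 −= (2)R2 → (0, 1, 0, 2)
pivot(3,3)=4: scale R3 → (0, 0, 0, 1)
  clear (0,3): R0 −= (2)R3 → (1, 0, 0, 0)
  clear (1,3): R1 −= (2)R3 → (0, 1, 0, 0)
  clear (2,3): R2 −= (4)R3 → (0, 0, 1, 0)

pivot columns: 0, 1, 2, 3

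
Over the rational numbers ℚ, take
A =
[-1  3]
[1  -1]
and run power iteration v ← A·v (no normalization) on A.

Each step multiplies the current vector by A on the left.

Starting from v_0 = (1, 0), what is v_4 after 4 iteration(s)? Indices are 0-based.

v_0 = (1, 0).
v_1 = A·v_0 = (-1, 1).
v_2 = A·v_1 = (4, -2).
v_3 = A·v_2 = (-10, 6).
v_4 = A·v_3 = (28, -16).

v_4 = (28, -16)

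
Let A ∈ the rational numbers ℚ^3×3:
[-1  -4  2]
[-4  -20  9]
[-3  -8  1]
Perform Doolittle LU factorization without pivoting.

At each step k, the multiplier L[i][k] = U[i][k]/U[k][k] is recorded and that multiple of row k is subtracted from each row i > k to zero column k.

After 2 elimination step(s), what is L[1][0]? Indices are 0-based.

L[1][0] = 4

Step 1: pivot at (0,0) is -1.
  row1 ← row1 − (4)·row0  ⇒  L[1][0]=4, U row1=(0, -4, 1)
  row2 ← row2 − (3)·row0  ⇒  L[2][0]=3, U row2=(0, 4, -5)
Step 2: pivot at (1,1) is -4.
  row2 ← row2 − (-1)·row1  ⇒  L[2][1]=-1, U row2=(0, 0, -4)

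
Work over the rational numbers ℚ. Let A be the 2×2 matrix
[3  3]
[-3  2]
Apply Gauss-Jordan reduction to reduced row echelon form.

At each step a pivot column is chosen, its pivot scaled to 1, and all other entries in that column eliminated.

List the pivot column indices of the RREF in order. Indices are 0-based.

pivot columns: 0, 1

step 1: normalize row 0 (÷3) = (1, 1)
  row 1: subtract -3×row0 = (0, 5)
step 2: normalize row 1 (÷5) = (0, 1)
  row 0: subtract 1×row1 = (1, 0)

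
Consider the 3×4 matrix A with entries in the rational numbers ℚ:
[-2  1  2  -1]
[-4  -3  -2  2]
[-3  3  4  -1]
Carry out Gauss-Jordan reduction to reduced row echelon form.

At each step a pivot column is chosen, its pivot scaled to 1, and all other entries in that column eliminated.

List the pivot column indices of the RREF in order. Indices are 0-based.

pivot columns: 0, 1, 2

pivot(0,0)=-2: scale R0 → (1, -1/2, -1, 1/2)
  clear (1,0): R1 −= (-4)R0 → (0, -5, -6, 4)
  clear (2,0): R2 −= (-3)R0 → (0, 3/2, 1, 1/2)
pivot(1,1)=-5: scale R1 → (0, 1, 6/5, -4/5)
  clear (0,1): R0 −= (-1/2)R1 → (1, 0, -2/5, 1/10)
  clear (2,1): R2 −= (3/2)R1 → (0, 0, -4/5, 17/10)
pivot(2,2)=-4/5: scale R2 → (0, 0, 1, -17/8)
  clear (0,2): R0 −= (-2/5)R2 → (1, 0, 0, -3/4)
  clear (1,2): R1 −= (6/5)R2 → (0, 1, 0, 7/4)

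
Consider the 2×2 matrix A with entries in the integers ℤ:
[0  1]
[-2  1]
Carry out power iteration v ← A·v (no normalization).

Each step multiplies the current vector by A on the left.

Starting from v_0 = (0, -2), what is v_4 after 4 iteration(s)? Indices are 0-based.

v_4 = (6, 2)

v_0 = (0, -2).
v_1 = A·v_0 = (-2, -2).
v_2 = A·v_1 = (-2, 2).
v_3 = A·v_2 = (2, 6).
v_4 = A·v_3 = (6, 2).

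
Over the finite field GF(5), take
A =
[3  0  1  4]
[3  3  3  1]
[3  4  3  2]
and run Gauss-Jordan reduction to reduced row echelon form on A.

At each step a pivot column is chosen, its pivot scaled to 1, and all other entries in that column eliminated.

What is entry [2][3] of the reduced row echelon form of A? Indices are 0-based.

M[2][3] = 2

[1] R0 /= 3  ⇒  (1, 0, 2, 3)
     R1 -= 3·R0  ⇒  (0, 3, 2, 2)
     R2 -= 3·R0  ⇒  (0, 4, 2, 3)
[2] R1 /= 3  ⇒  (0, 1, 4, 4)
     R2 -= 4·R1  ⇒  (0, 0, 1, 2)
[3] R2 /= 1  ⇒  (0, 0, 1, 2)
     R0 -= 2·R2  ⇒  (1, 0, 0, 4)
     R1 -= 4·R2  ⇒  (0, 1, 0, 1)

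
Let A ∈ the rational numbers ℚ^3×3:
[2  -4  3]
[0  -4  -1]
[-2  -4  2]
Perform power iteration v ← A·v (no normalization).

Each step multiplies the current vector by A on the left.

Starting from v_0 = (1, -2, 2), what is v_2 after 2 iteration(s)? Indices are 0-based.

v_2 = (38, -34, -36)

v_0 = (1, -2, 2).
v_1 = A·v_0 = (16, 6, 10).
v_2 = A·v_1 = (38, -34, -36).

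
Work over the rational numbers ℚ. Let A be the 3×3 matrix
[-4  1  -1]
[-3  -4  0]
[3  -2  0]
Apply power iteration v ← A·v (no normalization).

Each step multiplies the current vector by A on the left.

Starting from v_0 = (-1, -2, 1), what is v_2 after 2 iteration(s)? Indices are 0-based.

v_0 = (-1, -2, 1).
v_1 = A·v_0 = (1, 11, 1).
v_2 = A·v_1 = (6, -47, -19).

v_2 = (6, -47, -19)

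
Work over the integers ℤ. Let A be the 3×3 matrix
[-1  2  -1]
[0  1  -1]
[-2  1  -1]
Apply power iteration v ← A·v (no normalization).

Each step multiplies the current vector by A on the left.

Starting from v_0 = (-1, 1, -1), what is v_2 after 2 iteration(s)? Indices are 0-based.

v_0 = (-1, 1, -1).
v_1 = A·v_0 = (4, 2, 4).
v_2 = A·v_1 = (-4, -2, -10).

v_2 = (-4, -2, -10)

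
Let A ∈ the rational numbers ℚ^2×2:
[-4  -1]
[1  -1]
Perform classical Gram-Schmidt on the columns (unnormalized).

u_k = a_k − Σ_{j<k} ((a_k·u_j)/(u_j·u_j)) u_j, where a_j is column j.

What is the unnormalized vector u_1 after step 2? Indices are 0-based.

u_1 = (-5/17, -20/17)

Step 1: u_0 = a_0 = (-4, 1).
Step 2: u_1 = a_1 − (3/17)·u_0 = (-5/17, -20/17).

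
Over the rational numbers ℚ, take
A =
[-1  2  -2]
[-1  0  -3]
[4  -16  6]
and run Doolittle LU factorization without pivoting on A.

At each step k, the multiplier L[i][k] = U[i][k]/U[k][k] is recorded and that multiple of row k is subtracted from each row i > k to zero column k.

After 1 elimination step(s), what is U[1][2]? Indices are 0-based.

U[1][2] = -1

k=0: U[0][0]=-1
  eliminate (1,0): mult=1, new row 1: (0, -2, -1); set L[1][0]=1
  eliminate (2,0): mult=-4, new row 2: (0, -8, -2); set L[2][0]=-4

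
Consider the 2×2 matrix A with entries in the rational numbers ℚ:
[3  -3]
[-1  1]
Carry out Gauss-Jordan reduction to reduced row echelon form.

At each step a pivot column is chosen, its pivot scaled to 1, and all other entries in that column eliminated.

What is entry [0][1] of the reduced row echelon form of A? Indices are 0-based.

M[0][1] = -1

pivot(0,0)=3: scale R0 → (1, -1)
  clear (1,0): R1 −= (-1)R0 → (0, 0)
col 1: no nonzero at/below row 1; advance.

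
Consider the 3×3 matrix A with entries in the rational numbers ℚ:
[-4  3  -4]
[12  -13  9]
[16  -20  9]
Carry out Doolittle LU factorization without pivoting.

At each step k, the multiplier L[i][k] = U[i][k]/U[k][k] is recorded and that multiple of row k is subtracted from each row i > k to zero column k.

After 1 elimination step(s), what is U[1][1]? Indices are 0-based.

Step 1: pivot at (0,0) is -4.
  row1 ← row1 − (-3)·row0  ⇒  L[1][0]=-3, U row1=(0, -4, -3)
  row2 ← row2 − (-4)·row0  ⇒  L[2][0]=-4, U row2=(0, -8, -7)

U[1][1] = -4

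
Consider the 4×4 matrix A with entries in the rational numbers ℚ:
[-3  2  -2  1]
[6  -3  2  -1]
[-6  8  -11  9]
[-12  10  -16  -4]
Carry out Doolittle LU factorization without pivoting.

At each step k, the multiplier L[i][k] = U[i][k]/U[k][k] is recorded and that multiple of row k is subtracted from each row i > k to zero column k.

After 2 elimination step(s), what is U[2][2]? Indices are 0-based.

U[2][2] = 1

[col 0] pivot -3
  R1 -= -2*R0 → (0, 1, -2, 1)  (L[1][0] := -2)
  R2 -= 2*R0 → (0, 4, -7, 7)  (L[2][0] := 2)
  R3 -= 4*R0 → (0, 2, -8, -8)  (L[3][0] := 4)
[col 1] pivot 1
  R2 -= 4*R1 → (0, 0, 1, 3)  (L[2][1] := 4)
  R3 -= 2*R1 → (0, 0, -4, -10)  (L[3][1] := 2)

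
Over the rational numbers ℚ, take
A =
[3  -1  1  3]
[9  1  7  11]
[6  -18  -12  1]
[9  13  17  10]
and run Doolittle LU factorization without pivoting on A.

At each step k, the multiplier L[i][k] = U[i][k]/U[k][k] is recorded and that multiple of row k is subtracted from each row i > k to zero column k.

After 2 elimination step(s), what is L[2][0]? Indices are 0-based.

[col 0] pivot 3
  R1 -= 3*R0 → (0, 4, 4, 2)  (L[1][0] := 3)
  R2 -= 2*R0 → (0, -16, -14, -5)  (L[2][0] := 2)
  R3 -= 3*R0 → (0, 16, 14, 1)  (L[3][0] := 3)
[col 1] pivot 4
  R2 -= -4*R1 → (0, 0, 2, 3)  (L[2][1] := -4)
  R3 -= 4*R1 → (0, 0, -2, -7)  (L[3][1] := 4)

L[2][0] = 2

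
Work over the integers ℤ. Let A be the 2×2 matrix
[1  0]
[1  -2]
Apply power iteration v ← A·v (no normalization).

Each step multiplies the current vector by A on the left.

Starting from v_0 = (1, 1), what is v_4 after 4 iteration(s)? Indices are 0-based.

v_0 = (1, 1).
v_1 = A·v_0 = (1, -1).
v_2 = A·v_1 = (1, 3).
v_3 = A·v_2 = (1, -5).
v_4 = A·v_3 = (1, 11).

v_4 = (1, 11)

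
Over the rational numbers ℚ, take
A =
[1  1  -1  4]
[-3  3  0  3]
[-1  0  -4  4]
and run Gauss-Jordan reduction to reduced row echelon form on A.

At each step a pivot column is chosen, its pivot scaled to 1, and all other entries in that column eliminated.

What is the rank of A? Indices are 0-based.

rank = 3

step 1: normalize row 0 (÷1) = (1, 1, -1, 4)
  row 1: subtract -3×row0 = (0, 6, -3, 15)
  row 2: subtract -1×row0 = (0, 1, -5, 8)
step 2: normalize row 1 (÷6) = (0, 1, -1/2, 5/2)
  row 0: subtract 1×row1 = (1, 0, -1/2, 3/2)
  row 2: subtract 1×row1 = (0, 0, -9/2, 11/2)
step 3: normalize row 2 (÷-9/2) = (0, 0, 1, -11/9)
  row 0: subtract -1/2×row2 = (1, 0, 0, 8/9)
  row 1: subtract -1/2×row2 = (0, 1, 0, 17/9)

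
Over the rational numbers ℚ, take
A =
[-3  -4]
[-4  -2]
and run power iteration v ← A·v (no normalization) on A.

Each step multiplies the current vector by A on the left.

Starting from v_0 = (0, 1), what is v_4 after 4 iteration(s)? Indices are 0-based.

v_4 = (900, 800)

v_0 = (0, 1).
v_1 = A·v_0 = (-4, -2).
v_2 = A·v_1 = (20, 20).
v_3 = A·v_2 = (-140, -120).
v_4 = A·v_3 = (900, 800).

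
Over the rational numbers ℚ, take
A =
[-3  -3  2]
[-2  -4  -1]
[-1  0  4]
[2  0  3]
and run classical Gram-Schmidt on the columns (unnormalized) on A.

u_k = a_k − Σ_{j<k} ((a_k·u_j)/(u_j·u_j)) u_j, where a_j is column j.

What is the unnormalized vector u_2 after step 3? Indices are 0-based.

Step 1: u_0 = a_0 = (-3, -2, -1, 2).
Step 2: u_1 = a_1 − (17/18)·u_0 = (-1/6, -19/9, 17/18, -17/9).
Step 3: u_2 = a_2 − (-1/9)·u_0 − (-2/161)·u_1 = (268/161, -201/161, 628/161, 515/161).

u_2 = (268/161, -201/161, 628/161, 515/161)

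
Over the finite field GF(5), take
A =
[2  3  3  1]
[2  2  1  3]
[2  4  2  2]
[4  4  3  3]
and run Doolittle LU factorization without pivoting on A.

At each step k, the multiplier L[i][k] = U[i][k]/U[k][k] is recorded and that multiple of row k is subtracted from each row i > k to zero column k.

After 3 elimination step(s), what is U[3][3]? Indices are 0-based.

U[3][3] = 3

Step 1: pivot at (0,0) is 2.
  row1 ← row1 − (1)·row0  ⇒  L[1][0]=1, U row1=(0, 4, 3, 2)
  row2 ← row2 − (1)·row0  ⇒  L[2][0]=1, U row2=(0, 1, 4, 1)
  row3 ← row3 − (2)·row0  ⇒  L[3][0]=2, U row3=(0, 3, 2, 1)
Step 2: pivot at (1,1) is 4.
  row2 ← row2 − (4)·row1  ⇒  L[2][1]=4, U row2=(0, 0, 2, 3)
  row3 ← row3 − (2)·row1  ⇒  L[3][1]=2, U row3=(0, 0, 1, 2)
Step 3: pivot at (2,2) is 2.
  row3 ← row3 − (3)·row2  ⇒  L[3][2]=3, U row3=(0, 0, 0, 3)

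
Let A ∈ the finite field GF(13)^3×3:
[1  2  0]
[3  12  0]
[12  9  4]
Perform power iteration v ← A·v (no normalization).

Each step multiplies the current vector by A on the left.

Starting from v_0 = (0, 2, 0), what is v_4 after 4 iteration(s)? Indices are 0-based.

v_4 = (0, 7, 6)

v_0 = (0, 2, 0).
v_1 = A·v_0 = (4, 11, 5).
v_2 = A·v_1 = (0, 1, 11).
v_3 = A·v_2 = (2, 12, 1).
v_4 = A·v_3 = (0, 7, 6).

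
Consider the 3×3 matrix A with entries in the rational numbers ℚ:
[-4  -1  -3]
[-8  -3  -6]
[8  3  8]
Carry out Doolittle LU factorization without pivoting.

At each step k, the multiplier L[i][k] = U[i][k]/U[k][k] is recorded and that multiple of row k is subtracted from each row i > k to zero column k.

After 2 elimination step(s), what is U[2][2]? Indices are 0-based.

k=0: U[0][0]=-4
  eliminate (1,0): mult=2, new row 1: (0, -1, 0); set L[1][0]=2
  eliminate (2,0): mult=-2, new row 2: (0, 1, 2); set L[2][0]=-2
k=1: U[1][1]=-1
  eliminate (2,1): mult=-1, new row 2: (0, 0, 2); set L[2][1]=-1

U[2][2] = 2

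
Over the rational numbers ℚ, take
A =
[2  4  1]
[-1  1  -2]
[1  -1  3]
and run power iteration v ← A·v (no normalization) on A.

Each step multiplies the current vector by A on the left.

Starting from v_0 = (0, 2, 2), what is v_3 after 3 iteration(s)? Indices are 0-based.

v_3 = (-24, -84, 108)

v_0 = (0, 2, 2).
v_1 = A·v_0 = (10, -2, 4).
v_2 = A·v_1 = (16, -20, 24).
v_3 = A·v_2 = (-24, -84, 108).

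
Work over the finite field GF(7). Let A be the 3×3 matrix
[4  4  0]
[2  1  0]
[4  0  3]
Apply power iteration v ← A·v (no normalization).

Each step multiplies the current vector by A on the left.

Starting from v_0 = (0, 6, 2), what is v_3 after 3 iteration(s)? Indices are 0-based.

v_0 = (0, 6, 2).
v_1 = A·v_0 = (3, 6, 6).
v_2 = A·v_1 = (1, 5, 2).
v_3 = A·v_2 = (3, 0, 3).

v_3 = (3, 0, 3)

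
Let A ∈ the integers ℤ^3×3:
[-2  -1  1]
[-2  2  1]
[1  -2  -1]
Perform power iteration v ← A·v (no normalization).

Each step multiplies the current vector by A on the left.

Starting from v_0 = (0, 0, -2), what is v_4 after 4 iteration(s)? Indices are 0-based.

v_4 = (52, 16, 2)

v_0 = (0, 0, -2).
v_1 = A·v_0 = (-2, -2, 2).
v_2 = A·v_1 = (8, 2, 0).
v_3 = A·v_2 = (-18, -12, 4).
v_4 = A·v_3 = (52, 16, 2).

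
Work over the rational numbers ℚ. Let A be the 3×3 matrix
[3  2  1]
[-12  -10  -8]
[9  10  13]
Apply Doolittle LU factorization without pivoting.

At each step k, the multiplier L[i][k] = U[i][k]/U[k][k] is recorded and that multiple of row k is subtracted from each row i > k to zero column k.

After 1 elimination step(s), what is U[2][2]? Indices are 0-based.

Step 1: pivot at (0,0) is 3.
  row1 ← row1 − (-4)·row0  ⇒  L[1][0]=-4, U row1=(0, -2, -4)
  row2 ← row2 − (3)·row0  ⇒  L[2][0]=3, U row2=(0, 4, 10)

U[2][2] = 10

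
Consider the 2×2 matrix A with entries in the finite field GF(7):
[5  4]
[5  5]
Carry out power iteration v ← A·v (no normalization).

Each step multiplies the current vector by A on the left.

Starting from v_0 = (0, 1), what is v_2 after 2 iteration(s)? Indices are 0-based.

v_0 = (0, 1).
v_1 = A·v_0 = (4, 5).
v_2 = A·v_1 = (5, 3).

v_2 = (5, 3)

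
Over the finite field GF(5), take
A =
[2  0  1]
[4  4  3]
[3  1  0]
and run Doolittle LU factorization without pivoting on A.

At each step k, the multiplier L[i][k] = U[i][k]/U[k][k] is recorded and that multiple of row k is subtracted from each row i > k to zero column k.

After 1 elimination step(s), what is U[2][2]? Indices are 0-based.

Step 1: pivot at (0,0) is 2.
  row1 ← row1 − (2)·row0  ⇒  L[1][0]=2, U row1=(0, 4, 1)
  row2 ← row2 − (4)·row0  ⇒  L[2][0]=4, U row2=(0, 1, 1)

U[2][2] = 1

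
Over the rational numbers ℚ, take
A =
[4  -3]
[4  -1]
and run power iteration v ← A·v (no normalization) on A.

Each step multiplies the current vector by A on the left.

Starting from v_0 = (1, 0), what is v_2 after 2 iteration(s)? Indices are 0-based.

v_2 = (4, 12)

v_0 = (1, 0).
v_1 = A·v_0 = (4, 4).
v_2 = A·v_1 = (4, 12).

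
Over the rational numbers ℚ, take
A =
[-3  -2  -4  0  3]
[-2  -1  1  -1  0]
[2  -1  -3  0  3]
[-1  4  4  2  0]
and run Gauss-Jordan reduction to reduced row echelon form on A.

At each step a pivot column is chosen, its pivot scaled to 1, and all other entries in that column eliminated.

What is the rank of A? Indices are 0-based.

[1] R0 /= -3  ⇒  (1, 2/3, 4/3, 0, -1)
     R1 -= -2·R0  ⇒  (0, 1/3, 11/3, -1, -2)
     R2 -= 2·R0  ⇒  (0, -7/3, -17/3, 0, 5)
     R3 -= -1·R0  ⇒  (0, 14/3, 16/3, 2, -1)
[2] R1 /= 1/3  ⇒  (0, 1, 11, -3, -6)
     R0 -= 2/3·R1  ⇒  (1, 0, -6, 2, 3)
     R2 -= -7/3·R1  ⇒  (0, 0, 20, -7, -9)
     R3 -= 14/3·R1  ⇒  (0, 0, -46, 16, 27)
[3] R2 /= 20  ⇒  (0, 0, 1, -7/20, -9/20)
     R0 -= -6·R2  ⇒  (1, 0, 0, -1/10, 3/10)
     R1 -= 11·R2  ⇒  (0, 1, 0, 17/20, -21/20)
     R3 -= -46·R2  ⇒  (0, 0, 0, -1/10, 63/10)
[4] R3 /= -1/10  ⇒  (0, 0, 0, 1, -63)
     R0 -= -1/10·R3  ⇒  (1, 0, 0, 0, -6)
     R1 -= 17/20·R3  ⇒  (0, 1, 0, 0, 105/2)
     R2 -= -7/20·R3  ⇒  (0, 0, 1, 0, -45/2)

rank = 4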